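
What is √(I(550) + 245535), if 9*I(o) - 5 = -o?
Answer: √2209270/3 ≈ 495.45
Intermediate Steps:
I(o) = 5/9 - o/9 (I(o) = 5/9 + (-o)/9 = 5/9 - o/9)
√(I(550) + 245535) = √((5/9 - ⅑*550) + 245535) = √((5/9 - 550/9) + 245535) = √(-545/9 + 245535) = √(2209270/9) = √2209270/3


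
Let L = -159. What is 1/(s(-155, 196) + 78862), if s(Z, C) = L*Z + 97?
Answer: 1/103604 ≈ 9.6521e-6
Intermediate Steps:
s(Z, C) = 97 - 159*Z (s(Z, C) = -159*Z + 97 = 97 - 159*Z)
1/(s(-155, 196) + 78862) = 1/((97 - 159*(-155)) + 78862) = 1/((97 + 24645) + 78862) = 1/(24742 + 78862) = 1/103604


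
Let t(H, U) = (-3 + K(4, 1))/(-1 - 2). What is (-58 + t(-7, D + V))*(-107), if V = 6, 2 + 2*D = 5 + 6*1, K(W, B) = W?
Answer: 18725/3 ≈ 6241.7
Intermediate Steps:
D = 9/2 (D = -1 + (5 + 6*1)/2 = -1 + (5 + 6)/2 = -1 + (½)*11 = -1 + 11/2 = 9/2 ≈ 4.5000)
t(H, U) = -⅓ (t(H, U) = (-3 + 4)/(-1 - 2) = 1/(-3) = 1*(-⅓) = -⅓)
(-58 + t(-7, D + V))*(-107) = (-58 - ⅓)*(-107) = -175/3*(-107) = 18725/3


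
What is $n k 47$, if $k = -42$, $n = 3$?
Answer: $-5922$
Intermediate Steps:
$n k 47 = 3 \left(-42\right) 47 = \left(-126\right) 47 = -5922$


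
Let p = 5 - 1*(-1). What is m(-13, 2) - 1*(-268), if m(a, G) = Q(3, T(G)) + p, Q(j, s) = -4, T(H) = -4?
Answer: 270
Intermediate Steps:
p = 6 (p = 5 + 1 = 6)
m(a, G) = 2 (m(a, G) = -4 + 6 = 2)
m(-13, 2) - 1*(-268) = 2 - 1*(-268) = 2 + 268 = 270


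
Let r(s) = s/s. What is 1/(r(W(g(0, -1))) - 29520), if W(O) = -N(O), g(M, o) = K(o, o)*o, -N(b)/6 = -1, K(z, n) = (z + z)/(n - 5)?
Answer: -1/29519 ≈ -3.3877e-5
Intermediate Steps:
K(z, n) = 2*z/(-5 + n) (K(z, n) = (2*z)/(-5 + n) = 2*z/(-5 + n))
N(b) = 6 (N(b) = -6*(-1) = 6)
g(M, o) = 2*o²/(-5 + o) (g(M, o) = (2*o/(-5 + o))*o = 2*o²/(-5 + o))
W(O) = -6 (W(O) = -1*6 = -6)
r(s) = 1
1/(r(W(g(0, -1))) - 29520) = 1/(1 - 29520) = 1/(-29519) = -1/29519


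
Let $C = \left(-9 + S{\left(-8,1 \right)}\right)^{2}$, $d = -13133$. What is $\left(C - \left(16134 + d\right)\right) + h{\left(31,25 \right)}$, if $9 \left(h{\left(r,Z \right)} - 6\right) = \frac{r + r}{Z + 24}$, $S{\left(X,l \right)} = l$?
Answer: $- \frac{1292509}{441} \approx -2930.9$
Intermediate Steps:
$C = 64$ ($C = \left(-9 + 1\right)^{2} = \left(-8\right)^{2} = 64$)
$h{\left(r,Z \right)} = 6 + \frac{2 r}{9 \left(24 + Z\right)}$ ($h{\left(r,Z \right)} = 6 + \frac{\left(r + r\right) \frac{1}{Z + 24}}{9} = 6 + \frac{2 r \frac{1}{24 + Z}}{9} = 6 + \frac{2 r}{9 \left(24 + Z\right)}$)
$\left(C - \left(16134 + d\right)\right) + h{\left(31,25 \right)} = \left(64 - 3001\right) + \frac{2 \left(648 + 31 + 27 \cdot 25\right)}{9 \left(24 + 25\right)} = \left(64 + \left(-16134 + 13133\right)\right) + \frac{2 \left(648 + 31 + 675\right)}{9 \cdot 49} = \left(64 - 3001\right) + \frac{2}{9} \cdot \frac{1}{49} \cdot 1354 = -2937 + \frac{2708}{441} = - \frac{1292509}{441}$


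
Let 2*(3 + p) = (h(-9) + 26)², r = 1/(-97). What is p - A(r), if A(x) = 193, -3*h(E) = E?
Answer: 449/2 ≈ 224.50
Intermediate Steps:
r = -1/97 ≈ -0.010309
h(E) = -E/3
p = 835/2 (p = -3 + (-⅓*(-9) + 26)²/2 = -3 + (3 + 26)²/2 = -3 + (½)*29² = -3 + (½)*841 = -3 + 841/2 = 835/2 ≈ 417.50)
p - A(r) = 835/2 - 1*193 = 835/2 - 193 = 449/2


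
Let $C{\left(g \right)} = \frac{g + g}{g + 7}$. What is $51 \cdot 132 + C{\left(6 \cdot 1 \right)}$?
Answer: $\frac{87528}{13} \approx 6732.9$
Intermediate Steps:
$C{\left(g \right)} = \frac{2 g}{7 + g}$
$51 \cdot 132 + C{\left(6 \cdot 1 \right)} = 51 \cdot 132 + \frac{2 \cdot 6 \cdot 1}{7 + 6 \cdot 1} = 6732 + 2 \cdot 6 \frac{1}{7 + 6} = 6732 + 2 \cdot 6 \cdot \frac{1}{13} = 6732 + \frac{12}{13} = \frac{87528}{13}$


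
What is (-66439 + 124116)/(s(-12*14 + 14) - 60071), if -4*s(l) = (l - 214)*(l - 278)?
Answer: -57677/99815 ≈ -0.57784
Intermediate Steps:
s(l) = -(-278 + l)*(-214 + l)/4 (s(l) = -(l - 214)*(l - 278)/4 = -(-214 + l)*(-278 + l)/4 = -(-278 + l)*(-214 + l)/4)
(-66439 + 124116)/(s(-12*14 + 14) - 60071) = (-66439 + 124116)/((-14873 + 123*(-12*14 + 14) - (-12*14 + 14)²/4) - 60071) = 57677/((-14873 + 123*(-168 + 14) - (-168 + 14)²/4) - 60071) = 57677/((-14873 + 123*(-154) - ¼*(-154)²) - 60071) = 57677/((-14873 - 18942 - ¼*23716) - 60071) = 57677/((-14873 - 18942 - 5929) - 60071) = 57677/(-39744 - 60071) = 57677/(-99815) = 57677*(-1/99815) = -57677/99815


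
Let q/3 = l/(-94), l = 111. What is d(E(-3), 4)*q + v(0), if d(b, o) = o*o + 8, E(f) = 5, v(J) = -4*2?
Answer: -4372/47 ≈ -93.021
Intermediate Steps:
v(J) = -8
q = -333/94 (q = 3*(111/(-94)) = 3*(111*(-1/94)) = 3*(-111/94) = -333/94 ≈ -3.5426)
d(b, o) = 8 + o**2 (d(b, o) = o**2 + 8 = 8 + o**2)
d(E(-3), 4)*q + v(0) = (8 + 4**2)*(-333/94) - 8 = (8 + 16)*(-333/94) - 8 = 24*(-333/94) - 8 = -3996/47 - 8 = -4372/47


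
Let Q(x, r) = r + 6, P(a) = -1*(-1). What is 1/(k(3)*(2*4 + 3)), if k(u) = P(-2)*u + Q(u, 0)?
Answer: 1/99 ≈ 0.010101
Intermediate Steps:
P(a) = 1
Q(x, r) = 6 + r
k(u) = 6 + u (k(u) = 1*u + (6 + 0) = u + 6 = 6 + u)
1/(k(3)*(2*4 + 3)) = 1/((6 + 3)*(2*4 + 3)) = 1/(9*(8 + 3)) = 1/(9*11) = 1/99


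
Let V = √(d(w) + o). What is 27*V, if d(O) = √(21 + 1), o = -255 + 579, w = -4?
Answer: 27*√(324 + √22) ≈ 489.51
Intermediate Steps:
o = 324
d(O) = √22
V = √(324 + √22) (V = √(√22 + 324) = √(324 + √22) ≈ 18.130)
27*V = 27*√(324 + √22)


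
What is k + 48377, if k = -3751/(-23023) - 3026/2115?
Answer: 214144611812/4426695 ≈ 48376.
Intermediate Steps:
k = -5612203/4426695 (k = -3751*(-1/23023) - 3026*1/2115 = 341/2093 - 3026/2115 = -5612203/4426695 ≈ -1.2678)
k + 48377 = -5612203/4426695 + 48377 = 214144611812/4426695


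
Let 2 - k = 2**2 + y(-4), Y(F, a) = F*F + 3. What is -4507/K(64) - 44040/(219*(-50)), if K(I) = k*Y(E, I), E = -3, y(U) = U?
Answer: -1609823/8760 ≈ -183.77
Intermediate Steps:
Y(F, a) = 3 + F**2 (Y(F, a) = F**2 + 3 = 3 + F**2)
k = 2 (k = 2 - (2**2 - 4) = 2 - (4 - 4) = 2 - 1*0 = 2 + 0 = 2)
K(I) = 24 (K(I) = 2*(3 + (-3)**2) = 2*(3 + 9) = 2*12 = 24)
-4507/K(64) - 44040/(219*(-50)) = -4507/24 - 44040/(219*(-50)) = -4507*1/24 - 44040/(-10950) = -4507/24 - 44040*(-1/10950) = -4507/24 + 1468/365 = -1609823/8760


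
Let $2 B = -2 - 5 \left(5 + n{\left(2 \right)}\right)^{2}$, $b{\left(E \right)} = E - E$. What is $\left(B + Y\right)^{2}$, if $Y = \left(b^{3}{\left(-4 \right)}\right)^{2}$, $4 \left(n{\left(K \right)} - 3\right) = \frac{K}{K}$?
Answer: $\frac{29997529}{1024} \approx 29294.0$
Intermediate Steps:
$n{\left(K \right)} = \frac{13}{4}$ ($n{\left(K \right)} = 3 + \frac{K \frac{1}{K}}{4} = 3 + \frac{1}{4} \cdot 1 = 3 + \frac{1}{4} = \frac{13}{4}$)
$b{\left(E \right)} = 0$
$B = - \frac{5477}{32}$ ($B = \frac{-2 - 5 \left(5 + \frac{13}{4}\right)^{2}}{2} = \frac{-2 - 5 \left(\frac{33}{4}\right)^{2}}{2} = \frac{-2 - \frac{5445}{16}}{2} = \frac{1}{2} \left(- \frac{5477}{16}\right) = - \frac{5477}{32} \approx -171.16$)
$Y = 0$ ($Y = \left(0^{3}\right)^{2} = 0^{2} = 0$)
$\left(B + Y\right)^{2} = \left(- \frac{5477}{32} + 0\right)^{2} = \left(- \frac{5477}{32}\right)^{2} = \frac{29997529}{1024}$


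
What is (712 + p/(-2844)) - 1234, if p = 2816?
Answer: -371846/711 ≈ -522.99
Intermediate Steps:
(712 + p/(-2844)) - 1234 = (712 + 2816/(-2844)) - 1234 = (712 + 2816*(-1/2844)) - 1234 = (712 - 704/711) - 1234 = 505528/711 - 1234 = -371846/711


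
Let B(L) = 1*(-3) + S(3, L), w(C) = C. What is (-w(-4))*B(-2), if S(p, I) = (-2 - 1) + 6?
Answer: 0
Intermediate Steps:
S(p, I) = 3 (S(p, I) = -3 + 6 = 3)
B(L) = 0 (B(L) = 1*(-3) + 3 = -3 + 3 = 0)
(-w(-4))*B(-2) = -1*(-4)*0 = 4*0 = 0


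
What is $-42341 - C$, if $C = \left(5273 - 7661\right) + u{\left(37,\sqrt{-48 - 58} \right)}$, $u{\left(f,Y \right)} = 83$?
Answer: $-40036$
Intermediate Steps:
$C = -2305$ ($C = \left(5273 - 7661\right) + 83 = -2388 + 83 = -2305$)
$-42341 - C = -42341 - -2305 = -42341 + 2305 = -40036$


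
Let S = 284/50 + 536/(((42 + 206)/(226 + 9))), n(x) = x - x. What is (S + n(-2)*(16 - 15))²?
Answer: 158425492729/600625 ≈ 2.6377e+5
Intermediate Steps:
n(x) = 0
S = 398027/775 (S = 284*(1/50) + 536/((248/235)) = 142/25 + 536/((248*(1/235))) = 142/25 + 536/(248/235) = 142/25 + 536*(235/248) = 142/25 + 15745/31 = 398027/775 ≈ 513.58)
(S + n(-2)*(16 - 15))² = (398027/775 + 0*(16 - 15))² = (398027/775 + 0*1)² = (398027/775 + 0)² = (398027/775)² = 158425492729/600625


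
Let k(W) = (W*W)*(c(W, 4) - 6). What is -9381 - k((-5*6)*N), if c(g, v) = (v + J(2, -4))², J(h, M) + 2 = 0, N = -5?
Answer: 35619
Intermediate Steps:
J(h, M) = -2 (J(h, M) = -2 + 0 = -2)
c(g, v) = (-2 + v)² (c(g, v) = (v - 2)² = (-2 + v)²)
k(W) = -2*W² (k(W) = (W*W)*((-2 + 4)² - 6) = W²*(2² - 6) = W²*(4 - 6) = W²*(-2) = -2*W²)
-9381 - k((-5*6)*N) = -9381 - (-2)*(-5*6*(-5))² = -9381 - (-2)*(-30*(-5))² = -9381 - (-2)*150² = -9381 - (-2)*22500 = -9381 - 1*(-45000) = -9381 + 45000 = 35619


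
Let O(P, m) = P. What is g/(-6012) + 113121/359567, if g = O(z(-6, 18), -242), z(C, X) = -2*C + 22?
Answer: 333929087/1080858402 ≈ 0.30895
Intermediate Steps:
z(C, X) = 22 - 2*C
g = 34 (g = 22 - 2*(-6) = 22 + 12 = 34)
g/(-6012) + 113121/359567 = 34/(-6012) + 113121/359567 = 34*(-1/6012) + 113121*(1/359567) = -17/3006 + 113121/359567 = 333929087/1080858402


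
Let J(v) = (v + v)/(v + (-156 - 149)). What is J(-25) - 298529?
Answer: -9851452/33 ≈ -2.9853e+5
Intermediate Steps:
J(v) = 2*v/(-305 + v) (J(v) = (2*v)/(v - 305) = (2*v)/(-305 + v) = 2*v/(-305 + v))
J(-25) - 298529 = 2*(-25)/(-305 - 25) - 298529 = 2*(-25)/(-330) - 298529 = 2*(-25)*(-1/330) - 298529 = 5/33 - 298529 = -9851452/33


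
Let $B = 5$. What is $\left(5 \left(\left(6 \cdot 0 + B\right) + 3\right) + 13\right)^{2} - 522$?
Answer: $2287$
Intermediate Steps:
$\left(5 \left(\left(6 \cdot 0 + B\right) + 3\right) + 13\right)^{2} - 522 = \left(5 \left(\left(6 \cdot 0 + 5\right) + 3\right) + 13\right)^{2} - 522 = \left(5 \left(\left(0 + 5\right) + 3\right) + 13\right)^{2} - 522 = \left(5 \left(5 + 3\right) + 13\right)^{2} - 522 = \left(5 \cdot 8 + 13\right)^{2} - 522 = \left(40 + 13\right)^{2} - 522 = 53^{2} - 522 = 2809 - 522 = 2287$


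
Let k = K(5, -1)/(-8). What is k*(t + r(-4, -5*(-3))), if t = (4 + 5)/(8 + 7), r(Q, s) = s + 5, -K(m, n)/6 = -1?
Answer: -309/20 ≈ -15.450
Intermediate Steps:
K(m, n) = 6 (K(m, n) = -6*(-1) = 6)
r(Q, s) = 5 + s
t = 3/5 (t = 9/15 = 9*(1/15) = 3/5 ≈ 0.60000)
k = -3/4 (k = 6/(-8) = 6*(-1/8) = -3/4 ≈ -0.75000)
k*(t + r(-4, -5*(-3))) = -3*(3/5 + (5 - 5*(-3)))/4 = -3*(3/5 + (5 + 15))/4 = -3*(3/5 + 20)/4 = -3/4*103/5 = -309/20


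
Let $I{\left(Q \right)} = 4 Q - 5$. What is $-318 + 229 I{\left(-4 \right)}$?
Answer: $-5127$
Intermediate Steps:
$I{\left(Q \right)} = -5 + 4 Q$
$-318 + 229 I{\left(-4 \right)} = -318 + 229 \left(-5 + 4 \left(-4\right)\right) = -318 + 229 \left(-5 - 16\right) = -318 + 229 \left(-21\right) = -318 - 4809 = -5127$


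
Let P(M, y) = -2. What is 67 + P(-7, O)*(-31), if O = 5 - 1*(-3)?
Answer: 129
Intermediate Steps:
O = 8 (O = 5 + 3 = 8)
67 + P(-7, O)*(-31) = 67 - 2*(-31) = 67 + 62 = 129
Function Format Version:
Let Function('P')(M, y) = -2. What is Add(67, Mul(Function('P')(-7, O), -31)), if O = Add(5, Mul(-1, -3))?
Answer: 129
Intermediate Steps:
O = 8 (O = Add(5, 3) = 8)
Add(67, Mul(Function('P')(-7, O), -31)) = Add(67, Mul(-2, -31)) = Add(67, 62) = 129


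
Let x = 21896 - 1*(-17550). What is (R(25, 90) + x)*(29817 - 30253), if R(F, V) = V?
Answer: -17237696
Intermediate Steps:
x = 39446 (x = 21896 + 17550 = 39446)
(R(25, 90) + x)*(29817 - 30253) = (90 + 39446)*(29817 - 30253) = 39536*(-436) = -17237696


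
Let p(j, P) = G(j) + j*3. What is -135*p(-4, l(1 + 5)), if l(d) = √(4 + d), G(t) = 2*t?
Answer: 2700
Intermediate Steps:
p(j, P) = 5*j (p(j, P) = 2*j + j*3 = 2*j + 3*j = 5*j)
-135*p(-4, l(1 + 5)) = -675*(-4) = -135*(-20) = 2700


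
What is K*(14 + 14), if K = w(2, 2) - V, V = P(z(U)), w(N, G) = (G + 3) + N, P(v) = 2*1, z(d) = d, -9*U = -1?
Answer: 140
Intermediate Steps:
U = 1/9 (U = -1/9*(-1) = 1/9 ≈ 0.11111)
P(v) = 2
w(N, G) = 3 + G + N (w(N, G) = (3 + G) + N = 3 + G + N)
V = 2
K = 5 (K = (3 + 2 + 2) - 1*2 = 7 - 2 = 5)
K*(14 + 14) = 5*(14 + 14) = 5*28 = 140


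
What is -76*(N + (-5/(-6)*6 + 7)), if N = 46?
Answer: -4408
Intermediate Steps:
-76*(N + (-5/(-6)*6 + 7)) = -76*(46 + (-5/(-6)*6 + 7)) = -76*(46 + (-5*(-⅙)*6 + 7)) = -76*(46 + ((⅚)*6 + 7)) = -76*(46 + (5 + 7)) = -76*(46 + 12) = -76*58 = -4408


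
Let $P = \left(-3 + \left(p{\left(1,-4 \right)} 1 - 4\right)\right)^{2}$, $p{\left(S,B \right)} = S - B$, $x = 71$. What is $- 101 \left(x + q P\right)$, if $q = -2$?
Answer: $-6363$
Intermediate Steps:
$P = 4$ ($P = \left(-3 - \left(4 - \left(1 - -4\right) 1\right)\right)^{2} = \left(-3 - \left(4 - \left(1 + 4\right) 1\right)\right)^{2} = \left(-3 + \left(5 \cdot 1 - 4\right)\right)^{2} = \left(-3 + \left(5 - 4\right)\right)^{2} = \left(-3 + 1\right)^{2} = \left(-2\right)^{2} = 4$)
$- 101 \left(x + q P\right) = - 101 \left(71 - 8\right) = \left(-101\right) 63 = -6363$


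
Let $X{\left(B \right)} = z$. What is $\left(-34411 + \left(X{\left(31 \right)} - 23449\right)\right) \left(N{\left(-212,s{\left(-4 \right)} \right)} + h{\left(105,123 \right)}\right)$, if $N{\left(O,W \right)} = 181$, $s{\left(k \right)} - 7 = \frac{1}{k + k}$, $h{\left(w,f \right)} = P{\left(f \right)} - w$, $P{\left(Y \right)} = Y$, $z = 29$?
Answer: $-11508369$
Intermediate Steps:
$h{\left(w,f \right)} = f - w$
$X{\left(B \right)} = 29$
$s{\left(k \right)} = 7 + \frac{1}{2 k}$ ($s{\left(k \right)} = 7 + \frac{1}{k + k} = 7 + \frac{1}{2 k}$)
$\left(-34411 + \left(X{\left(31 \right)} - 23449\right)\right) \left(N{\left(-212,s{\left(-4 \right)} \right)} + h{\left(105,123 \right)}\right) = \left(-34411 + \left(29 - 23449\right)\right) \left(181 + \left(123 - 105\right)\right) = \left(-34411 - 23420\right) \left(181 + 18\right) = \left(-57831\right) 199 = -11508369$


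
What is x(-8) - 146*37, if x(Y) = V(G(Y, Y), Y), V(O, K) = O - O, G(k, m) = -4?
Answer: -5402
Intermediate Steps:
V(O, K) = 0
x(Y) = 0
x(-8) - 146*37 = 0 - 146*37 = 0 - 5402 = -5402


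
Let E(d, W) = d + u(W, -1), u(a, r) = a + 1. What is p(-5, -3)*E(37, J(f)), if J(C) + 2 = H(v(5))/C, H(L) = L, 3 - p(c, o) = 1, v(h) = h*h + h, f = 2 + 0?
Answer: 102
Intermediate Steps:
u(a, r) = 1 + a
f = 2
v(h) = h + h**2 (v(h) = h**2 + h = h + h**2)
p(c, o) = 2 (p(c, o) = 3 - 1*1 = 3 - 1 = 2)
J(C) = -2 + 30/C (J(C) = -2 + (5*(1 + 5))/C = -2 + (5*6)/C = -2 + 30/C)
E(d, W) = 1 + W + d (E(d, W) = d + (1 + W) = 1 + W + d)
p(-5, -3)*E(37, J(f)) = 2*(1 + (-2 + 30/2) + 37) = 2*(1 + (-2 + 30*(1/2)) + 37) = 2*(1 + (-2 + 15) + 37) = 2*(1 + 13 + 37) = 2*51 = 102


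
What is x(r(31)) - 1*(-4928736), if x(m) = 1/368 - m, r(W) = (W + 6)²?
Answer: 1813271057/368 ≈ 4.9274e+6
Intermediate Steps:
r(W) = (6 + W)²
x(m) = 1/368 - m
x(r(31)) - 1*(-4928736) = (1/368 - (6 + 31)²) - 1*(-4928736) = (1/368 - 1*37²) + 4928736 = (1/368 - 1*1369) + 4928736 = (1/368 - 1369) + 4928736 = -503791/368 + 4928736 = 1813271057/368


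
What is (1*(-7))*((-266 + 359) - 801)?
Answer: 4956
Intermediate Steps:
(1*(-7))*((-266 + 359) - 801) = -7*(93 - 801) = -7*(-708) = 4956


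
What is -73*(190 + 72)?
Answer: -19126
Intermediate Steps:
-73*(190 + 72) = -73*262 = -19126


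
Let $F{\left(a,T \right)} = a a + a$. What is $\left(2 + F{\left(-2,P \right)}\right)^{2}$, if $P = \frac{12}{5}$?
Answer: $16$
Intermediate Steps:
$P = \frac{12}{5}$ ($P = 12 \cdot \frac{1}{5} = \frac{12}{5} \approx 2.4$)
$F{\left(a,T \right)} = a + a^{2}$ ($F{\left(a,T \right)} = a^{2} + a = a + a^{2}$)
$\left(2 + F{\left(-2,P \right)}\right)^{2} = \left(2 - 2 \left(1 - 2\right)\right)^{2} = \left(2 - -2\right)^{2} = \left(2 + 2\right)^{2} = 4^{2} = 16$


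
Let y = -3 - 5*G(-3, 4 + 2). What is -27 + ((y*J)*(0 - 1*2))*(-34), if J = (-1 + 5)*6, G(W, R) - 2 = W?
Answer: 3237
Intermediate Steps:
G(W, R) = 2 + W
J = 24 (J = 4*6 = 24)
y = 2 (y = -3 - 5*(2 - 3) = -3 - 5*(-1) = -3 + 5 = 2)
-27 + ((y*J)*(0 - 1*2))*(-34) = -27 + ((2*24)*(0 - 1*2))*(-34) = -27 + (48*(0 - 2))*(-34) = -27 + (48*(-2))*(-34) = -27 - 96*(-34) = -27 + 3264 = 3237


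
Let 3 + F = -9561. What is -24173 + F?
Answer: -33737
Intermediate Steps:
F = -9564 (F = -3 - 9561 = -9564)
-24173 + F = -24173 - 9564 = -33737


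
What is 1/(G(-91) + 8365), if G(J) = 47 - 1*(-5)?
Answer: 1/8417 ≈ 0.00011881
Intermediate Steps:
G(J) = 52 (G(J) = 47 + 5 = 52)
1/(G(-91) + 8365) = 1/(52 + 8365) = 1/8417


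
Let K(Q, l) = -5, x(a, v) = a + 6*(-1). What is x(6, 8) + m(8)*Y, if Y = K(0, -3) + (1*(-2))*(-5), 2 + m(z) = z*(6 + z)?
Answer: 550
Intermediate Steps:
x(a, v) = -6 + a (x(a, v) = a - 6 = -6 + a)
m(z) = -2 + z*(6 + z)
Y = 5 (Y = -5 + (1*(-2))*(-5) = -5 - 2*(-5) = -5 + 10 = 5)
x(6, 8) + m(8)*Y = (-6 + 6) + (-2 + 8**2 + 6*8)*5 = 0 + (-2 + 64 + 48)*5 = 0 + 110*5 = 0 + 550 = 550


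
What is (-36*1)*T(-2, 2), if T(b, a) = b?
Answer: 72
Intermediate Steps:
(-36*1)*T(-2, 2) = -36*1*(-2) = -36*(-2) = 72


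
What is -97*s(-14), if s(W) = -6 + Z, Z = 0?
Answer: 582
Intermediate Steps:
s(W) = -6 (s(W) = -6 + 0 = -6)
-97*s(-14) = -97*(-6) = 582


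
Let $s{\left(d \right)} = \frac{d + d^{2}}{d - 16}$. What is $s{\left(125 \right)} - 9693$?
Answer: $- \frac{1040787}{109} \approx -9548.5$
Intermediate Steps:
$s{\left(d \right)} = \frac{d + d^{2}}{-16 + d}$
$s{\left(125 \right)} - 9693 = \frac{125 \left(1 + 125\right)}{-16 + 125} - 9693 = 125 \cdot \frac{1}{109} \cdot 126 - 9693 = \frac{15750}{109} - 9693 = - \frac{1040787}{109}$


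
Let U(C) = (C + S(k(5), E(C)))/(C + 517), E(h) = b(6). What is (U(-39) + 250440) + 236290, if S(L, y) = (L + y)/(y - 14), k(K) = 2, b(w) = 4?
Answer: 581642251/1195 ≈ 4.8673e+5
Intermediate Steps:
E(h) = 4
S(L, y) = (L + y)/(-14 + y)
U(C) = (-⅗ + C)/(517 + C) (U(C) = (C + (2 + 4)/(-14 + 4))/(C + 517) = (C + 6/(-10))/(517 + C) = (C - ⅒*6)/(517 + C) = (C - ⅗)/(517 + C) = (-⅗ + C)/(517 + C))
(U(-39) + 250440) + 236290 = ((-⅗ - 39)/(517 - 39) + 250440) + 236290 = (-198/5/478 + 250440) + 236290 = ((1/478)*(-198/5) + 250440) + 236290 = (-99/1195 + 250440) + 236290 = 299275701/1195 + 236290 = 581642251/1195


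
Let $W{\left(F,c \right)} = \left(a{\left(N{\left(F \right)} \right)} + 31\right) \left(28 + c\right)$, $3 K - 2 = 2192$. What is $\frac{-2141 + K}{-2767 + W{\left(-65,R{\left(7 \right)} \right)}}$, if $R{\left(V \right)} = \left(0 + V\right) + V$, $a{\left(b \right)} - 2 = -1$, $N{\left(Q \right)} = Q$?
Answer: $\frac{4229}{4269} \approx 0.99063$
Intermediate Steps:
$K = \frac{2194}{3}$ ($K = \frac{2}{3} + \frac{1}{3} \cdot 2192 = \frac{2}{3} + \frac{2192}{3} = \frac{2194}{3} \approx 731.33$)
$a{\left(b \right)} = 1$ ($a{\left(b \right)} = 2 - 1 = 1$)
$R{\left(V \right)} = 2 V$ ($R{\left(V \right)} = V + V = 2 V$)
$W{\left(F,c \right)} = 896 + 32 c$ ($W{\left(F,c \right)} = \left(1 + 31\right) \left(28 + c\right) = 32 \left(28 + c\right) = 896 + 32 c$)
$\frac{-2141 + K}{-2767 + W{\left(-65,R{\left(7 \right)} \right)}} = \frac{-2141 + \frac{2194}{3}}{-2767 + \left(896 + 32 \cdot 2 \cdot 7\right)} = - \frac{4229}{3 \left(-2767 + \left(896 + 32 \cdot 14\right)\right)} = - \frac{4229}{3 \left(-2767 + \left(896 + 448\right)\right)} = - \frac{4229}{3 \left(-2767 + 1344\right)} = - \frac{4229}{3 \left(-1423\right)} = \left(- \frac{4229}{3}\right) \left(- \frac{1}{1423}\right) = \frac{4229}{4269}$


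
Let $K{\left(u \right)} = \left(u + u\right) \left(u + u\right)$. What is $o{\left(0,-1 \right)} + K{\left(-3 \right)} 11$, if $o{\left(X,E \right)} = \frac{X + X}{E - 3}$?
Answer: $396$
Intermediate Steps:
$o{\left(X,E \right)} = \frac{2 X}{-3 + E}$
$K{\left(u \right)} = 4 u^{2}$ ($K{\left(u \right)} = 2 u 2 u = 4 u^{2}$)
$o{\left(0,-1 \right)} + K{\left(-3 \right)} 11 = 2 \cdot 0 \frac{1}{-3 - 1} + 4 \left(-3\right)^{2} \cdot 11 = 2 \cdot 0 \frac{1}{-4} + 4 \cdot 9 \cdot 11 = 2 \cdot 0 \left(- \frac{1}{4}\right) + 36 \cdot 11 = 0 + 396 = 396$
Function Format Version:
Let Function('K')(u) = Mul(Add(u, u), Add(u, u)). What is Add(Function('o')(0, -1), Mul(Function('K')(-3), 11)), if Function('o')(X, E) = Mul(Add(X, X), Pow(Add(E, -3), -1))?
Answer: 396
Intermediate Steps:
Function('o')(X, E) = Mul(2, X, Pow(Add(-3, E), -1)) (Function('o')(X, E) = Mul(Mul(2, X), Pow(Add(-3, E), -1)) = Mul(2, X, Pow(Add(-3, E), -1)))
Function('K')(u) = Mul(4, Pow(u, 2)) (Function('K')(u) = Mul(Mul(2, u), Mul(2, u)) = Mul(4, Pow(u, 2)))
Add(Function('o')(0, -1), Mul(Function('K')(-3), 11)) = Add(Mul(2, 0, Pow(Add(-3, -1), -1)), Mul(Mul(4, Pow(-3, 2)), 11)) = Add(Mul(2, 0, Pow(-4, -1)), Mul(Mul(4, 9), 11)) = Add(Mul(2, 0, Rational(-1, 4)), Mul(36, 11)) = Add(0, 396) = 396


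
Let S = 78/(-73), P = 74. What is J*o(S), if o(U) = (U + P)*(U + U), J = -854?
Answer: 709284576/5329 ≈ 1.3310e+5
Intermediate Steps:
S = -78/73 (S = 78*(-1/73) = -78/73 ≈ -1.0685)
o(U) = 2*U*(74 + U) (o(U) = (U + 74)*(U + U) = (74 + U)*(2*U) = 2*U*(74 + U))
J*o(S) = -1708*(-78)*(74 - 78/73)/73 = -1708*(-78)*5324/(73*73) = -854*(-830544/5329) = 709284576/5329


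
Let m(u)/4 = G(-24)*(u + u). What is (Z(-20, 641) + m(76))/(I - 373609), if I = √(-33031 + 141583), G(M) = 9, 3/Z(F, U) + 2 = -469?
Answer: -320968612727/21914621483653 - 1718206*√27138/21914621483653 ≈ -0.014659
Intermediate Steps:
Z(F, U) = -1/157 (Z(F, U) = 3/(-2 - 469) = 3/(-471) = 3*(-1/471) = -1/157)
I = 2*√27138 (I = √108552 = 2*√27138 ≈ 329.47)
m(u) = 72*u (m(u) = 4*(9*(u + u)) = 4*(9*(2*u)) = 4*(18*u) = 72*u)
(Z(-20, 641) + m(76))/(I - 373609) = (-1/157 + 72*76)/(2*√27138 - 373609) = (-1/157 + 5472)/(-373609 + 2*√27138) = 859103/(157*(-373609 + 2*√27138))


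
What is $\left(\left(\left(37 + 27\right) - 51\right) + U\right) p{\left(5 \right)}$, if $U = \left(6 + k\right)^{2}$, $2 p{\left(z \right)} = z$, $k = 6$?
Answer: $\frac{785}{2} \approx 392.5$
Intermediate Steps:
$p{\left(z \right)} = \frac{z}{2}$
$U = 144$ ($U = \left(6 + 6\right)^{2} = 12^{2} = 144$)
$\left(\left(\left(37 + 27\right) - 51\right) + U\right) p{\left(5 \right)} = \left(\left(\left(37 + 27\right) - 51\right) + 144\right) \frac{1}{2} \cdot 5 = \left(\left(64 - 51\right) + 144\right) \frac{5}{2} = \left(13 + 144\right) \frac{5}{2} = 157 \cdot \frac{5}{2} = \frac{785}{2}$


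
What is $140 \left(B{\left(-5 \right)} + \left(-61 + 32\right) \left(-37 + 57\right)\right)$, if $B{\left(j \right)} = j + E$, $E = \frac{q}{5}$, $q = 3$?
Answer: $-81816$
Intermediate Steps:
$E = \frac{3}{5} \approx 0.6$
$B{\left(j \right)} = \frac{3}{5} + j$ ($B{\left(j \right)} = j + \frac{3}{5} = \frac{3}{5} + j$)
$140 \left(B{\left(-5 \right)} + \left(-61 + 32\right) \left(-37 + 57\right)\right) = 140 \left(\left(\frac{3}{5} - 5\right) + \left(-61 + 32\right) \left(-37 + 57\right)\right) = 140 \left(- \frac{22}{5} - 580\right) = 140 \left(- \frac{2922}{5}\right) = -81816$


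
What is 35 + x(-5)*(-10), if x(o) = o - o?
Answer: 35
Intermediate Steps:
x(o) = 0
35 + x(-5)*(-10) = 35 + 0*(-10) = 35 + 0 = 35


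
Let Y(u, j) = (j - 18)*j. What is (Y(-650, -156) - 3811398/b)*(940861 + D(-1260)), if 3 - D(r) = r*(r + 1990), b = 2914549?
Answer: 147194722565100912/2914549 ≈ 5.0503e+10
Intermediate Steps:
Y(u, j) = j*(-18 + j) (Y(u, j) = (-18 + j)*j = j*(-18 + j))
D(r) = 3 - r*(1990 + r) (D(r) = 3 - r*(r + 1990) = 3 - r*(1990 + r))
(Y(-650, -156) - 3811398/b)*(940861 + D(-1260)) = (-156*(-18 - 156) - 3811398/2914549)*(940861 + (3 - 1*(-1260)² - 1990*(-1260))) = (-156*(-174) - 3811398*1/2914549)*(940861 + (3 - 1*1587600 + 2507400)) = (27144 - 3811398/2914549)*(940861 + (3 - 1587600 + 2507400)) = 79108706658*(940861 + 919803)/2914549 = (79108706658/2914549)*1860664 = 147194722565100912/2914549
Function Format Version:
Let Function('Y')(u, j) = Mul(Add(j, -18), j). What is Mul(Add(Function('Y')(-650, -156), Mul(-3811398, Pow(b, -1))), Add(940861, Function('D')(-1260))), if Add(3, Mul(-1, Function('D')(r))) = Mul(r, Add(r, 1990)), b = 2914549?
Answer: Rational(147194722565100912, 2914549) ≈ 5.0503e+10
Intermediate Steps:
Function('Y')(u, j) = Mul(j, Add(-18, j)) (Function('Y')(u, j) = Mul(Add(-18, j), j) = Mul(j, Add(-18, j)))
Function('D')(r) = Add(3, Mul(-1, r, Add(1990, r))) (Function('D')(r) = Add(3, Mul(-1, Mul(r, Add(r, 1990)))) = Add(3, Mul(-1, Mul(r, Add(1990, r)))) = Add(3, Mul(-1, r, Add(1990, r))))
Mul(Add(Function('Y')(-650, -156), Mul(-3811398, Pow(b, -1))), Add(940861, Function('D')(-1260))) = Mul(Add(Mul(-156, Add(-18, -156)), Mul(-3811398, Pow(2914549, -1))), Add(940861, Add(3, Mul(-1, Pow(-1260, 2)), Mul(-1990, -1260)))) = Mul(Add(Mul(-156, -174), Mul(-3811398, Rational(1, 2914549))), Add(940861, Add(3, Mul(-1, 1587600), 2507400))) = Mul(Add(27144, Rational(-3811398, 2914549)), Add(940861, Add(3, -1587600, 2507400))) = Mul(Rational(79108706658, 2914549), Add(940861, 919803)) = Mul(Rational(79108706658, 2914549), 1860664) = Rational(147194722565100912, 2914549)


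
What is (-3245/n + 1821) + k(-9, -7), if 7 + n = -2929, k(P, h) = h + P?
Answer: 5302725/2936 ≈ 1806.1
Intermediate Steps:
k(P, h) = P + h
n = -2936 (n = -7 - 2929 = -2936)
(-3245/n + 1821) + k(-9, -7) = (-3245/(-2936) + 1821) + (-9 - 7) = (-3245*(-1/2936) + 1821) - 16 = (3245/2936 + 1821) - 16 = 5349701/2936 - 16 = 5302725/2936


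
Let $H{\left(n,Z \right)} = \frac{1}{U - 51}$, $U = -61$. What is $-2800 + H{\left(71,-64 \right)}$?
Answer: $- \frac{313601}{112} \approx -2800.0$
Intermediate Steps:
$H{\left(n,Z \right)} = - \frac{1}{112}$ ($H{\left(n,Z \right)} = \frac{1}{-61 - 51} = \frac{1}{-112} = - \frac{1}{112}$)
$-2800 + H{\left(71,-64 \right)} = -2800 - \frac{1}{112} = - \frac{313601}{112}$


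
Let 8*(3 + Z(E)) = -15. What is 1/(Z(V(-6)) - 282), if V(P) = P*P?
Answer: -8/2295 ≈ -0.0034858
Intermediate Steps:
V(P) = P²
Z(E) = -39/8 (Z(E) = -3 + (⅛)*(-15) = -3 - 15/8 = -39/8)
1/(Z(V(-6)) - 282) = 1/(-39/8 - 282) = 1/(-2295/8) = -8/2295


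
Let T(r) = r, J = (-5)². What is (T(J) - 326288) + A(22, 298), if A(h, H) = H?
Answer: -325965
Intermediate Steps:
J = 25
(T(J) - 326288) + A(22, 298) = (25 - 326288) + 298 = -326263 + 298 = -325965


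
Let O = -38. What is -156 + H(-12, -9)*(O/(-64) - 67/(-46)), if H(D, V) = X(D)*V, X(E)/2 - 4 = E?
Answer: 6405/46 ≈ 139.24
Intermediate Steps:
X(E) = 8 + 2*E
H(D, V) = V*(8 + 2*D) (H(D, V) = (8 + 2*D)*V = V*(8 + 2*D))
-156 + H(-12, -9)*(O/(-64) - 67/(-46)) = -156 + (2*(-9)*(4 - 12))*(-38/(-64) - 67/(-46)) = -156 + (2*(-9)*(-8))*(-38*(-1/64) - 67*(-1/46)) = -156 + 144*(19/32 + 67/46) = -156 + 144*(1509/736) = -156 + 13581/46 = 6405/46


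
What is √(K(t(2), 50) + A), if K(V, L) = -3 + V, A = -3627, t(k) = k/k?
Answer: I*√3629 ≈ 60.241*I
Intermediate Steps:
t(k) = 1
√(K(t(2), 50) + A) = √((-3 + 1) - 3627) = √(-2 - 3627) = √(-3629) = I*√3629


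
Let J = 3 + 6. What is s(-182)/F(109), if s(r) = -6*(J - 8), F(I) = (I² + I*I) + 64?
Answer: -1/3971 ≈ -0.00025183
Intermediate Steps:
J = 9
F(I) = 64 + 2*I² (F(I) = (I² + I²) + 64 = 2*I² + 64 = 64 + 2*I²)
s(r) = -6 (s(r) = -6*(9 - 8) = -6*1 = -6)
s(-182)/F(109) = -6/(64 + 2*109²) = -6/(64 + 2*11881) = -6/(64 + 23762) = -6/23826 = -6*1/23826 = -1/3971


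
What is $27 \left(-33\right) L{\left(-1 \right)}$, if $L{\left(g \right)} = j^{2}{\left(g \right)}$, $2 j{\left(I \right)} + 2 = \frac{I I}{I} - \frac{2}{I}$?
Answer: $- \frac{891}{4} \approx -222.75$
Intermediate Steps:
$j{\left(I \right)} = -1 + \frac{I}{2} - \frac{1}{I}$ ($j{\left(I \right)} = -1 + \frac{\frac{I I}{I} - \frac{2}{I}}{2} = -1 + \frac{\frac{I^{2}}{I} - \frac{2}{I}}{2} = -1 + \frac{I - \frac{2}{I}}{2} = -1 + \left(\frac{I}{2} - \frac{1}{I}\right) = -1 + \frac{I}{2} - \frac{1}{I}$)
$L{\left(g \right)} = \left(-1 + \frac{g}{2} - \frac{1}{g}\right)^{2}$
$27 \left(-33\right) L{\left(-1 \right)} = 27 \left(-33\right) \frac{\left(2 - \left(2 - -1\right)\right)^{2}}{4 \cdot 1} = - 891 \cdot \frac{1}{4} \cdot 1 \left(2 - \left(2 + 1\right)\right)^{2} = - 891 \cdot \frac{1}{4} \cdot 1 \left(2 - 3\right)^{2} = - 891 \cdot \frac{1}{4} \cdot 1 \left(-1\right)^{2} = - 891 \cdot \frac{1}{4} \cdot 1 \cdot 1 = \left(-891\right) \frac{1}{4} = - \frac{891}{4}$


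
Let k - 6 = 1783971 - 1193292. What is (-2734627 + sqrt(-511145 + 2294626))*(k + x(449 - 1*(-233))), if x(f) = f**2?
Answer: -2887243798243 + 1055809*sqrt(1783481) ≈ -2.8858e+12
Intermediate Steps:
k = 590685 (k = 6 + (1783971 - 1193292) = 6 + 590679 = 590685)
(-2734627 + sqrt(-511145 + 2294626))*(k + x(449 - 1*(-233))) = (-2734627 + sqrt(-511145 + 2294626))*(590685 + (449 - 1*(-233))**2) = (-2734627 + sqrt(1783481))*(590685 + (449 + 233)**2) = (-2734627 + sqrt(1783481))*(590685 + 682**2) = (-2734627 + sqrt(1783481))*(590685 + 465124) = (-2734627 + sqrt(1783481))*1055809 = -2887243798243 + 1055809*sqrt(1783481)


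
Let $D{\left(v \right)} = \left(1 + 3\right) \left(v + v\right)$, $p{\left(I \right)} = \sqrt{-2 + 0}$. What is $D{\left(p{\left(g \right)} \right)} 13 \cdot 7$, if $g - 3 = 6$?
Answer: $728 i \sqrt{2} \approx 1029.5 i$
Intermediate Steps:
$g = 9$ ($g = 3 + 6 = 9$)
$p{\left(I \right)} = i \sqrt{2}$ ($p{\left(I \right)} = \sqrt{-2} = i \sqrt{2}$)
$D{\left(v \right)} = 8 v$ ($D{\left(v \right)} = 4 \cdot 2 v = 8 v$)
$D{\left(p{\left(g \right)} \right)} 13 \cdot 7 = 8 i \sqrt{2} \cdot 13 \cdot 7 = 104 i \sqrt{2} \cdot 7 = 728 i \sqrt{2}$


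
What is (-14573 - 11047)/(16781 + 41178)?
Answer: -25620/57959 ≈ -0.44204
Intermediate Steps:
(-14573 - 11047)/(16781 + 41178) = -25620/57959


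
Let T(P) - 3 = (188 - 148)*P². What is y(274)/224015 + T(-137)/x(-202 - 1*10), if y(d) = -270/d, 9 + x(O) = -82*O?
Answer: 4608191083268/106647941125 ≈ 43.209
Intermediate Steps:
x(O) = -9 - 82*O
T(P) = 3 + 40*P² (T(P) = 3 + (188 - 148)*P² = 3 + 40*P²)
y(274)/224015 + T(-137)/x(-202 - 1*10) = -270/274/224015 + (3 + 40*(-137)²)/(-9 - 82*(-202 - 1*10)) = -270*1/274*(1/224015) + (3 + 40*18769)/(-9 - 82*(-202 - 10)) = -135/137*1/224015 + (3 + 750760)/(-9 - 82*(-212)) = -27/6138011 + 750763/(-9 + 17384) = -27/6138011 + 750763/17375 = 4608191083268/106647941125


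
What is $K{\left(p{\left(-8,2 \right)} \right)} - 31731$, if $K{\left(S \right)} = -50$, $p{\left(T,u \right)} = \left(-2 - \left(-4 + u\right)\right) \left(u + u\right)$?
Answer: $-31781$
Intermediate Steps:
$p{\left(T,u \right)} = 2 u \left(2 - u\right)$ ($p{\left(T,u \right)} = \left(2 - u\right) 2 u = 2 u \left(2 - u\right)$)
$K{\left(p{\left(-8,2 \right)} \right)} - 31731 = -50 - 31731 = -31781$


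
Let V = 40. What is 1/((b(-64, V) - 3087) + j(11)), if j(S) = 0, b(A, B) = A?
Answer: -1/3151 ≈ -0.00031736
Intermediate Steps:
1/((b(-64, V) - 3087) + j(11)) = 1/((-64 - 3087) + 0) = 1/(-3151 + 0) = 1/(-3151) = -1/3151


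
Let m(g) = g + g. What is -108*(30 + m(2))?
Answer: -3672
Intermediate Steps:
m(g) = 2*g
-108*(30 + m(2)) = -108*(30 + 2*2) = -108*(30 + 4) = -108*34 = -3672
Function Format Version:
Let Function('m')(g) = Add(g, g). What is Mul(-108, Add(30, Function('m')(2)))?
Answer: -3672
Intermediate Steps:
Function('m')(g) = Mul(2, g)
Mul(-108, Add(30, Function('m')(2))) = Mul(-108, Add(30, Mul(2, 2))) = Mul(-108, Add(30, 4)) = Mul(-108, 34) = -3672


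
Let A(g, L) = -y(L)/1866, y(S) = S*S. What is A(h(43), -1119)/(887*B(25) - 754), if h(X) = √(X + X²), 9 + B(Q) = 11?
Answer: -139129/211480 ≈ -0.65788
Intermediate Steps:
B(Q) = 2 (B(Q) = -9 + 11 = 2)
y(S) = S²
A(g, L) = -L²/1866
A(h(43), -1119)/(887*B(25) - 754) = (-1/1866*(-1119)²)/(887*2 - 754) = (-1/1866*1252161)/(1774 - 754) = -417387/622/1020 = -417387/622*1/1020 = -139129/211480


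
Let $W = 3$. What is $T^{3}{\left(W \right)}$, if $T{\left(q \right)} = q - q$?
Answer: $0$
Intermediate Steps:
$T{\left(q \right)} = 0$
$T^{3}{\left(W \right)} = 0^{3} = 0$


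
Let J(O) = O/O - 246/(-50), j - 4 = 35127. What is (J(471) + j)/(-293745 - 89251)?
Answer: -878423/9574900 ≈ -0.091742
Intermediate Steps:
j = 35131 (j = 4 + 35127 = 35131)
J(O) = 148/25 (J(O) = 1 - 246*(-1/50) = 1 + 123/25 = 148/25)
(J(471) + j)/(-293745 - 89251) = (148/25 + 35131)/(-293745 - 89251) = (878423/25)/(-382996) = (878423/25)*(-1/382996) = -878423/9574900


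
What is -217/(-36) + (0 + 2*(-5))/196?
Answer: 10543/1764 ≈ 5.9768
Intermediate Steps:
-217/(-36) + (0 + 2*(-5))/196 = -217*(-1/36) + (0 - 10)*(1/196) = 217/36 - 10*1/196 = 217/36 - 5/98 = 10543/1764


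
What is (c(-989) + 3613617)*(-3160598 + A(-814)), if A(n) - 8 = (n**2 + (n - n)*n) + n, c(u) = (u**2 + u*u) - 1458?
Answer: -13914364966008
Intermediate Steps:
c(u) = -1458 + 2*u**2 (c(u) = (u**2 + u**2) - 1458 = 2*u**2 - 1458 = -1458 + 2*u**2)
A(n) = 8 + n + n**2 (A(n) = 8 + ((n**2 + (n - n)*n) + n) = 8 + ((n**2 + 0*n) + n) = 8 + ((n**2 + 0) + n) = 8 + (n**2 + n) = 8 + (n + n**2) = 8 + n + n**2)
(c(-989) + 3613617)*(-3160598 + A(-814)) = ((-1458 + 2*(-989)**2) + 3613617)*(-3160598 + (8 - 814 + (-814)**2)) = ((-1458 + 2*978121) + 3613617)*(-3160598 + (8 - 814 + 662596)) = ((-1458 + 1956242) + 3613617)*(-3160598 + 661790) = (1954784 + 3613617)*(-2498808) = 5568401*(-2498808) = -13914364966008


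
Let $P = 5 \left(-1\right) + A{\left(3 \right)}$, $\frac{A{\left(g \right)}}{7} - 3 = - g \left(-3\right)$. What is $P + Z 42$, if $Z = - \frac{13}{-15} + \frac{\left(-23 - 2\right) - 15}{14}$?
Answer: $- \frac{23}{5} \approx -4.6$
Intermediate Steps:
$A{\left(g \right)} = 21 + 21 g$ ($A{\left(g \right)} = 21 + 7 - g \left(-3\right) = 21 + 7 \cdot 3 g = 21 + 21 g$)
$Z = - \frac{209}{105}$ ($Z = \left(-13\right) \left(- \frac{1}{15}\right) + \left(-25 - 15\right) \frac{1}{14} = \frac{13}{15} - \frac{20}{7} = - \frac{209}{105} \approx -1.9905$)
$P = 79$ ($P = 5 \left(-1\right) + \left(21 + 21 \cdot 3\right) = -5 + \left(21 + 63\right) = -5 + 84 = 79$)
$P + Z 42 = 79 - \frac{418}{5} = - \frac{23}{5}$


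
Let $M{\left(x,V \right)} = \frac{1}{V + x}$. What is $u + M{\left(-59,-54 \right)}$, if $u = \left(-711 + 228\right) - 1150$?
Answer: $- \frac{184530}{113} \approx -1633.0$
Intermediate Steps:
$u = -1633$ ($u = -483 - 1150 = -1633$)
$u + M{\left(-59,-54 \right)} = -1633 + \frac{1}{-54 - 59} = -1633 + \frac{1}{-113} = -1633 - \frac{1}{113} = - \frac{184530}{113}$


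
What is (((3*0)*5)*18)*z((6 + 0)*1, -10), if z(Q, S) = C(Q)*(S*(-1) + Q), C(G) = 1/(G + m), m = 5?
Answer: 0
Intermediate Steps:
C(G) = 1/(5 + G) (C(G) = 1/(G + 5) = 1/(5 + G))
z(Q, S) = (Q - S)/(5 + Q) (z(Q, S) = (S*(-1) + Q)/(5 + Q) = (-S + Q)/(5 + Q) = (Q - S)/(5 + Q))
(((3*0)*5)*18)*z((6 + 0)*1, -10) = (((3*0)*5)*18)*(((6 + 0)*1 - 1*(-10))/(5 + (6 + 0)*1)) = ((0*5)*18)*((6*1 + 10)/(5 + 6*1)) = (0*18)*((6 + 10)/(5 + 6)) = 0*(16/11) = 0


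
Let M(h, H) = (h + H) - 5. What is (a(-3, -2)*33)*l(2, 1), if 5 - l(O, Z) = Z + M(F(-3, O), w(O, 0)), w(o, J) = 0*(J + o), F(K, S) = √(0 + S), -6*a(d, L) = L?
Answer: 99 - 11*√2 ≈ 83.444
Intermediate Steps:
a(d, L) = -L/6
F(K, S) = √S
w(o, J) = 0
M(h, H) = -5 + H + h (M(h, H) = (H + h) - 5 = -5 + H + h)
l(O, Z) = 10 - Z - √O (l(O, Z) = 5 - (Z + (-5 + 0 + √O)) = 5 - (Z + (-5 + √O)) = 5 - (-5 + Z + √O) = 5 + (5 - Z - √O) = 10 - Z - √O)
(a(-3, -2)*33)*l(2, 1) = (-⅙*(-2)*33)*(10 - 1*1 - √2) = ((⅓)*33)*(10 - 1 - √2) = 11*(9 - √2) = 99 - 11*√2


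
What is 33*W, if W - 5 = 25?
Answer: 990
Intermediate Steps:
W = 30 (W = 5 + 25 = 30)
33*W = 33*30 = 990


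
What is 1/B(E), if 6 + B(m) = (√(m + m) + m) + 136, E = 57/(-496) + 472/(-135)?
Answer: 566682011280/71654633311489 - 803520*I*√224880510/71654633311489 ≈ 0.0079085 - 0.00016816*I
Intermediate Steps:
E = -241807/66960 (E = 57*(-1/496) + 472*(-1/135) = -57/496 - 472/135 = -241807/66960 ≈ -3.6112)
B(m) = 130 + m + √2*√m (B(m) = -6 + ((√(m + m) + m) + 136) = -6 + ((√(2*m) + m) + 136) = -6 + ((√2*√m + m) + 136) = -6 + ((m + √2*√m) + 136) = -6 + (136 + m + √2*√m) = 130 + m + √2*√m)
1/B(E) = 1/(130 - 241807/66960 + √2*√(-241807/66960)) = 1/(130 - 241807/66960 + √2*(I*√112440255/5580)) = 1/(130 - 241807/66960 + I*√224880510/5580) = 1/(8462993/66960 + I*√224880510/5580)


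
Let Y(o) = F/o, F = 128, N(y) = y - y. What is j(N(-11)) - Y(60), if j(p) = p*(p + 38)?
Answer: -32/15 ≈ -2.1333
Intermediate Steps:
N(y) = 0
j(p) = p*(38 + p)
Y(o) = 128/o
j(N(-11)) - Y(60) = 0*(38 + 0) - 128/60 = 0*38 - 128/60 = 0 - 1*32/15 = 0 - 32/15 = -32/15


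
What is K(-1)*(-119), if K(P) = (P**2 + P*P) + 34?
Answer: -4284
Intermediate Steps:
K(P) = 34 + 2*P**2 (K(P) = (P**2 + P**2) + 34 = 2*P**2 + 34 = 34 + 2*P**2)
K(-1)*(-119) = (34 + 2*(-1)**2)*(-119) = (34 + 2*1)*(-119) = (34 + 2)*(-119) = 36*(-119) = -4284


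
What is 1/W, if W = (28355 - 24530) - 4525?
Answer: -1/700 ≈ -0.0014286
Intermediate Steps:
W = -700 (W = 3825 - 4525 = -700)
1/W = 1/(-700) = -1/700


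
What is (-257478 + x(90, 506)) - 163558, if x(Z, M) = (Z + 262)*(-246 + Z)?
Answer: -475948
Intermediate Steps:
x(Z, M) = (-246 + Z)*(262 + Z) (x(Z, M) = (262 + Z)*(-246 + Z) = (-246 + Z)*(262 + Z))
(-257478 + x(90, 506)) - 163558 = (-257478 + (-64452 + 90² + 16*90)) - 163558 = (-257478 + (-64452 + 8100 + 1440)) - 163558 = (-257478 - 54912) - 163558 = -312390 - 163558 = -475948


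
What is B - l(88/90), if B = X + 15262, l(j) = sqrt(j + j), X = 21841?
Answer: 37103 - 2*sqrt(110)/15 ≈ 37102.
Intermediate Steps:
l(j) = sqrt(2)*sqrt(j) (l(j) = sqrt(2*j) = sqrt(2)*sqrt(j))
B = 37103 (B = 21841 + 15262 = 37103)
B - l(88/90) = 37103 - sqrt(2)*sqrt(88/90) = 37103 - sqrt(2)*sqrt(88*(1/90)) = 37103 - sqrt(2)*sqrt(44/45) = 37103 - sqrt(2)*2*sqrt(55)/15 = 37103 - 2*sqrt(110)/15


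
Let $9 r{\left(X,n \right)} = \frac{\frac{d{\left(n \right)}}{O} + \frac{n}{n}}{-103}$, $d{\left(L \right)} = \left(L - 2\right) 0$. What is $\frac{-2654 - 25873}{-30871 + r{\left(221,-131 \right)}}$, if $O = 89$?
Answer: $\frac{26444529}{28617418} \approx 0.92407$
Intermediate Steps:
$d{\left(L \right)} = 0$ ($d{\left(L \right)} = \left(-2 + L\right) 0 = 0$)
$r{\left(X,n \right)} = - \frac{1}{927}$ ($r{\left(X,n \right)} = \frac{\left(\frac{0}{89} + \frac{n}{n}\right) \frac{1}{-103}}{9} = \frac{\left(0 \cdot \frac{1}{89} + 1\right) \left(- \frac{1}{103}\right)}{9} = \frac{\left(0 + 1\right) \left(- \frac{1}{103}\right)}{9} = \frac{1 \left(- \frac{1}{103}\right)}{9} = \frac{1}{9} \left(- \frac{1}{103}\right) = - \frac{1}{927}$)
$\frac{-2654 - 25873}{-30871 + r{\left(221,-131 \right)}} = \frac{-2654 - 25873}{-30871 - \frac{1}{927}} = - \frac{28527}{- \frac{28617418}{927}} = \left(-28527\right) \left(- \frac{927}{28617418}\right) = \frac{26444529}{28617418}$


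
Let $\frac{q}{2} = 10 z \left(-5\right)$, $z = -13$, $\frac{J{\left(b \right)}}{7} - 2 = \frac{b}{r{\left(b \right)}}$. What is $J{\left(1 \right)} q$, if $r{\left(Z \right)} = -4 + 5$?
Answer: $27300$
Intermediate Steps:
$r{\left(Z \right)} = 1$
$J{\left(b \right)} = 14 + 7 b$ ($J{\left(b \right)} = 14 + 7 \frac{b}{1} = 14 + 7 b 1 = 14 + 7 b$)
$q = 1300$ ($q = 2 \cdot 10 \left(-13\right) \left(-5\right) = 2 \left(\left(-130\right) \left(-5\right)\right) = 2 \cdot 650 = 1300$)
$J{\left(1 \right)} q = \left(14 + 7 \cdot 1\right) 1300 = \left(14 + 7\right) 1300 = 21 \cdot 1300 = 27300$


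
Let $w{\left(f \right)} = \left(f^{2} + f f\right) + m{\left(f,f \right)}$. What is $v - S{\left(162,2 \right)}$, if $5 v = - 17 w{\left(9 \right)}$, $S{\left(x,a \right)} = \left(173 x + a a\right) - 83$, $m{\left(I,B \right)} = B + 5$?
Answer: $- \frac{142727}{5} \approx -28545.0$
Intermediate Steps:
$m{\left(I,B \right)} = 5 + B$
$S{\left(x,a \right)} = -83 + a^{2} + 173 x$ ($S{\left(x,a \right)} = \left(173 x + a^{2}\right) - 83 = \left(a^{2} + 173 x\right) - 83 = -83 + a^{2} + 173 x$)
$w{\left(f \right)} = 5 + f + 2 f^{2}$ ($w{\left(f \right)} = \left(f^{2} + f f\right) + \left(5 + f\right) = \left(f^{2} + f^{2}\right) + \left(5 + f\right) = 2 f^{2} + \left(5 + f\right) = 5 + f + 2 f^{2}$)
$v = - \frac{2992}{5}$ ($v = \frac{\left(-17\right) \left(5 + 9 + 2 \cdot 9^{2}\right)}{5} = \frac{\left(-17\right) \left(5 + 9 + 2 \cdot 81\right)}{5} = \frac{\left(-17\right) \left(5 + 9 + 162\right)}{5} = \frac{\left(-17\right) 176}{5} = \frac{1}{5} \left(-2992\right) = - \frac{2992}{5} \approx -598.4$)
$v - S{\left(162,2 \right)} = - \frac{2992}{5} - \left(-83 + 2^{2} + 173 \cdot 162\right) = - \frac{2992}{5} - \left(-83 + 4 + 28026\right) = - \frac{2992}{5} - 27947 = - \frac{142727}{5}$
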